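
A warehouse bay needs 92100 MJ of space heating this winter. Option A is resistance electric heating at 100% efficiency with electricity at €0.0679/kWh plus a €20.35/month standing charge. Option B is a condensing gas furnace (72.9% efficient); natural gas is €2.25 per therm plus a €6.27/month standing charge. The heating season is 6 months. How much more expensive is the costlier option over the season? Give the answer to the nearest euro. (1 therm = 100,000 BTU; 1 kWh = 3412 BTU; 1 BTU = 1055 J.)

Heat load = 92100 MJ = 92,100,000,000 J / 1055 = 87,298,578 BTU
Gas: input = 87,298,578 / 0.729 = 119,751,136 BTU = 1,198 therm → 1,198 × €2.25 = €2,694.40; + 6 × €6.27 standing = €2,732.02
Electric: 87,298,578 BTU / 3412 = 25,590 kWh → × €0.0679 = €1,737.27; + 6 × €20.35 standing = €1,859.37
Difference = |€2,732.02 − €1,859.37| = €872.65 ≈ €873

€873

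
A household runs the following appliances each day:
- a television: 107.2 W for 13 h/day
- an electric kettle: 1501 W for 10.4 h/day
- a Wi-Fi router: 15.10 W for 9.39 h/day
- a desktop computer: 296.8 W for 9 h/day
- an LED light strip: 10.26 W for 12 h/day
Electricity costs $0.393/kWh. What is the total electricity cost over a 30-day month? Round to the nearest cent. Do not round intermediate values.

television: 107.2 W × 13 h × 30 d = 41,808 Wh = 41.81 kWh
electric kettle: 1501 W × 10.4 h × 30 d = 468,312 Wh = 468.3 kWh
Wi-Fi router: 15.10 W × 9.39 h × 30 d = 4,254 Wh = 4.254 kWh
desktop computer: 296.8 W × 9 h × 30 d = 80,136 Wh = 80.14 kWh
LED light strip: 10.26 W × 12 h × 30 d = 3,694 Wh = 3.694 kWh
Total energy = 41.81 + 468.3 + 4.254 + 80.14 + 3.694 = 598.2 kWh
Cost = 598.2 kWh × $0.393 = $235.09

$235.09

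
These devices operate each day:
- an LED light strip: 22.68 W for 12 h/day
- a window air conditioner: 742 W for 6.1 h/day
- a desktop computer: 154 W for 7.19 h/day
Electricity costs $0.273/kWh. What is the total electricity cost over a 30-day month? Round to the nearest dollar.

$48

LED light strip: 22.68 W × 12 h × 30 d = 8,165 Wh = 8.165 kWh
window air conditioner: 742 W × 6.1 h × 30 d = 135,786 Wh = 135.8 kWh
desktop computer: 154 W × 7.19 h × 30 d = 33,218 Wh = 33.22 kWh
Total energy = 8.165 + 135.8 + 33.22 = 177.2 kWh
Cost = 177.2 kWh × $0.273 = $48.37 ≈ $48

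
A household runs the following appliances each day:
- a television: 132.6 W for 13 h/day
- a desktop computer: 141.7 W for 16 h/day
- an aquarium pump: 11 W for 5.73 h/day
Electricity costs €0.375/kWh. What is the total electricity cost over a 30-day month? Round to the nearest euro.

€46

television: 132.6 W × 13 h × 30 d = 51,714 Wh = 51.71 kWh
desktop computer: 141.7 W × 16 h × 30 d = 68,016 Wh = 68.02 kWh
aquarium pump: 11 W × 5.73 h × 30 d = 1,891 Wh = 1.891 kWh
Total energy = 51.71 + 68.02 + 1.891 = 121.6 kWh
Cost = 121.6 kWh × €0.375 = €45.61 ≈ €46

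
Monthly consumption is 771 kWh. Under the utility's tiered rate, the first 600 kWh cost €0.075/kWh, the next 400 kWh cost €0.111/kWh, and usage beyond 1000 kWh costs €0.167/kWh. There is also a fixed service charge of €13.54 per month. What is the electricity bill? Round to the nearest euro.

€78

First 600 kWh × €0.075 = €45.00
Next 171 kWh × €0.111 = €18.98
Remaining tier: 0 kWh (not reached)
Energy charge = €63.98; + service €13.54 = €77.52 ≈ €78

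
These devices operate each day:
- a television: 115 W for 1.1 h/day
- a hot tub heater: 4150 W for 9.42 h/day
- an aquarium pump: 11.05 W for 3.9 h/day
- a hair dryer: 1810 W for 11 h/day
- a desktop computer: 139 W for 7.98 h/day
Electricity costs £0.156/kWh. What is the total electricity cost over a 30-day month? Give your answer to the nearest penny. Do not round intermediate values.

£282.12

television: 115 W × 1.1 h × 30 d = 3,795 Wh = 3.795 kWh
hot tub heater: 4150 W × 9.42 h × 30 d = 1,172,790 Wh = 1,173 kWh
aquarium pump: 11.05 W × 3.9 h × 30 d = 1,293 Wh = 1.293 kWh
hair dryer: 1810 W × 11 h × 30 d = 597,300 Wh = 597.3 kWh
desktop computer: 139 W × 7.98 h × 30 d = 33,277 Wh = 33.28 kWh
Total energy = 3.795 + 1,173 + 1.293 + 597.3 + 33.28 = 1,808 kWh
Cost = 1,808 kWh × £0.156 = £282.12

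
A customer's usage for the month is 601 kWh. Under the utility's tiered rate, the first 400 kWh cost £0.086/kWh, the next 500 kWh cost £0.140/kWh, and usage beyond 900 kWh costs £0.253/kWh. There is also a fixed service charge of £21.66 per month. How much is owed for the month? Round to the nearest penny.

First 400 kWh × £0.086 = £34.40
Next 201 kWh × £0.140 = £28.14
Remaining tier: 0 kWh (not reached)
Energy charge = £62.54; + service £21.66 = £84.20

£84.20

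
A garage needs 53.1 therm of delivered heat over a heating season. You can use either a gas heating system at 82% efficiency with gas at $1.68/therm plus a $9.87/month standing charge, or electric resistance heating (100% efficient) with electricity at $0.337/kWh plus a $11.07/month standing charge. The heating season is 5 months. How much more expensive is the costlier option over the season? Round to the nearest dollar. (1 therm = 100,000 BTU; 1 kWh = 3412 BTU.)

Heat load = 53.1 therm × 100,000 = 5,310,000 BTU
Gas: input = 5,310,000 / 0.82 = 6,475,610 BTU = 64.76 therm → 64.76 × $1.68 = $108.79; + 5 × $9.87 standing = $158.14
Electric: 5,310,000 BTU / 3412 = 1,556 kWh → × $0.337 = $524.46; + 5 × $11.07 standing = $579.81
Difference = |$158.14 − $579.81| = $421.67 ≈ $422

$422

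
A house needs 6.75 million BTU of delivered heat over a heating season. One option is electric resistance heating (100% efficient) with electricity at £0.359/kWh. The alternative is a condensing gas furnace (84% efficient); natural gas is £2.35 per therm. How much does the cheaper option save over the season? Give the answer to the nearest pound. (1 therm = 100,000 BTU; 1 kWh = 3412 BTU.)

Heat load = 6.75 × 10⁶ BTU = 6,750,000 BTU
Gas: input = 6,750,000 / 0.84 = 8,035,714 BTU = 80.36 therm → 80.36 × £2.35 = £188.84
Electric: 6,750,000 BTU / 3412 = 1,978 kWh → × £0.359 = £710.21
Difference = |£188.84 − £710.21| = £521.37 ≈ £521

£521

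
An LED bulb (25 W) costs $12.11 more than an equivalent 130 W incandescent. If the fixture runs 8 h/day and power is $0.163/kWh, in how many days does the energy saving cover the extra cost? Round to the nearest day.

Power saved = 130 − 25 = 105 W
Daily energy saved = 105 W × 8 h = 840 Wh = 0.84 kWh
Daily savings = 0.84 × $0.163 = $0.1369
Payback = $12.11 / $0.1369 per day = 88.45 days

88 days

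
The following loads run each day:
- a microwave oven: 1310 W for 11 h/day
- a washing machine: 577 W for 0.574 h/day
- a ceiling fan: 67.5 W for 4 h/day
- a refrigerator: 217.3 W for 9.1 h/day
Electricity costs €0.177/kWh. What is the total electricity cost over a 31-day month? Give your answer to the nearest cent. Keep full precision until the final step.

microwave oven: 1310 W × 11 h × 31 d = 446,710 Wh = 446.7 kWh
washing machine: 577 W × 0.574 h × 31 d = 10,267 Wh = 10.27 kWh
ceiling fan: 67.5 W × 4 h × 31 d = 8,370 Wh = 8.37 kWh
refrigerator: 217.3 W × 9.1 h × 31 d = 61,300 Wh = 61.3 kWh
Total energy = 446.7 + 10.27 + 8.37 + 61.3 = 526.6 kWh
Cost = 526.6 kWh × €0.177 = €93.22

€93.22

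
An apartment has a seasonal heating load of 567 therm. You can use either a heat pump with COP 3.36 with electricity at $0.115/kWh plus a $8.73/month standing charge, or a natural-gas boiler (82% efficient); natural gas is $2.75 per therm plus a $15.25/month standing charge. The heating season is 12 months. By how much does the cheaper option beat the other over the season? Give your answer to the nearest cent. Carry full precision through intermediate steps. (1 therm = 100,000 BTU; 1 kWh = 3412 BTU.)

Heat load = 567 therm × 100,000 = 56,700,000 BTU
Gas: input = 56,700,000 / 0.820 = 69,146,341 BTU = 691.5 therm → 691.5 × $2.75 = $1,901.52; + 12 × $15.25 standing = $2,084.52
Heat pump: 56,700,000 BTU / 3412 = 16,620 kWh heat; / 3.36 = 4,946 kWh in → × $0.115 = $568.76; + 12 × $8.73 standing = $673.52
Difference = |$2,084.52 − $673.52| = $1,411.00

$1411.00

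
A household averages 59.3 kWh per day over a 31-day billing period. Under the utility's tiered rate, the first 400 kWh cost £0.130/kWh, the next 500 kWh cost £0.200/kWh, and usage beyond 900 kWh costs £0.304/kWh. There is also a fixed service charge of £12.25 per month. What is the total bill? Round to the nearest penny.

Usage = 59.3 kWh/day × 31 days = 1838.3 kWh
First 400 kWh × £0.130 = £52.00
Next 500 kWh × £0.200 = £100.00
Remaining 938.3 kWh × £0.304 = £285.24
Energy charge = £437.24; + service £12.25 = £449.49

£449.49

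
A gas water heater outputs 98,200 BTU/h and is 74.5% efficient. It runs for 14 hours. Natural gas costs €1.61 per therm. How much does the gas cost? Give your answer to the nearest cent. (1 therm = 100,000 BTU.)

Heat delivered = 98,200 BTU/h × 14 h = 1,374,800 BTU
Gas input = 1,374,800 / 0.745 = 1,845,369 BTU
= 1,845,369 / 100,000 = 18.45 therm
Cost = 18.45 × €1.61/therm = €29.71

€29.71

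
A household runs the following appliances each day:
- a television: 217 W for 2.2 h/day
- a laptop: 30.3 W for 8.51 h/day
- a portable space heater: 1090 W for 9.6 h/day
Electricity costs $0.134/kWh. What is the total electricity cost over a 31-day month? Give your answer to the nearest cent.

television: 217 W × 2.2 h × 31 d = 14,799 Wh = 14.8 kWh
laptop: 30.3 W × 8.51 h × 31 d = 7,993 Wh = 7.993 kWh
portable space heater: 1090 W × 9.6 h × 31 d = 324,384 Wh = 324.4 kWh
Total energy = 14.8 + 7.993 + 324.4 = 347.2 kWh
Cost = 347.2 kWh × $0.134 = $46.52

$46.52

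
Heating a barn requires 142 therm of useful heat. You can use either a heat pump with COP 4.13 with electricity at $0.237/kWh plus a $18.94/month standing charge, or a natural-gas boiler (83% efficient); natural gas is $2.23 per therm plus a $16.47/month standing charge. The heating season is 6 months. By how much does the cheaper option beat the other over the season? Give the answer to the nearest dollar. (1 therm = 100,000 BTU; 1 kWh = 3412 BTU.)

Heat load = 142 therm × 100,000 = 14,200,000 BTU
Gas: input = 14,200,000 / 0.83 = 17,108,434 BTU = 171.1 therm → 171.1 × $2.23 = $381.52; + 6 × $16.47 standing = $480.34
Heat pump: 14,200,000 BTU / 3412 = 4,162 kWh heat; / 4.13 = 1,008 kWh in → × $0.237 = $238.82; + 6 × $18.94 standing = $352.46
Difference = |$480.34 − $352.46| = $127.87 ≈ $128

$128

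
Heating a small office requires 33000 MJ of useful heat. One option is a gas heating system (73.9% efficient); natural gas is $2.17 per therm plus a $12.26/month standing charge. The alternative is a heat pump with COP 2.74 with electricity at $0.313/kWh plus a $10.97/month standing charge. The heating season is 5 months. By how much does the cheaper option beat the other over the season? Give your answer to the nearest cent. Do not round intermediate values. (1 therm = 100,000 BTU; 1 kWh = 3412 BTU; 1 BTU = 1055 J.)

$122.30

Heat load = 33000 MJ = 33,000,000,000 J / 1055 = 31,279,621 BTU
Gas: input = 31,279,621 / 0.739 = 42,326,956 BTU = 423.3 therm → 423.3 × $2.17 = $918.49; + 5 × $12.26 standing = $979.79
Heat pump: 31,279,621 BTU / 3412 = 9,168 kWh heat; / 2.74 = 3,346 kWh in → × $0.313 = $1,047.24; + 5 × $10.97 standing = $1,102.09
Difference = |$979.79 − $1,102.09| = $122.30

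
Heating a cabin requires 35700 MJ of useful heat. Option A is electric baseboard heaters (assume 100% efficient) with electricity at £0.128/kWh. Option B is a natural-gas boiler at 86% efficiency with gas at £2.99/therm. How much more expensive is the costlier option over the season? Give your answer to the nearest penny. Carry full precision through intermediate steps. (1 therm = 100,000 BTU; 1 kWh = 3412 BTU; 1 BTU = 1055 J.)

£92.96

Heat load = 35700 MJ = 35,700,000,000 J / 1055 = 33,838,863 BTU
Gas: input = 33,838,863 / 0.86 = 39,347,515 BTU = 393.5 therm → 393.5 × £2.99 = £1,176.49
Electric: 33,838,863 BTU / 3412 = 9,918 kWh → × £0.128 = £1,269.45
Difference = |£1,176.49 − £1,269.45| = £92.96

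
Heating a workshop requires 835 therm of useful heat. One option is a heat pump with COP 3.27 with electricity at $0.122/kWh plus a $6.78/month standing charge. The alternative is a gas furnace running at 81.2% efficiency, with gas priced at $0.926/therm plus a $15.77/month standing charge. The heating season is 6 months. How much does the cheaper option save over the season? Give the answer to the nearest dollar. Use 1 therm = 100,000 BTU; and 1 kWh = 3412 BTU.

$93

Heat load = 835 therm × 100,000 = 83,500,000 BTU
Gas: input = 83,500,000 / 0.812 = 102,832,512 BTU = 1,028 therm → 1,028 × $0.926 = $952.23; + 6 × $15.77 standing = $1,046.85
Heat pump: 83,500,000 BTU / 3412 = 24,470 kWh heat; / 3.27 = 7,484 kWh in → × $0.122 = $913.04; + 6 × $6.78 standing = $953.72
Difference = |$1,046.85 − $953.72| = $93.13 ≈ $93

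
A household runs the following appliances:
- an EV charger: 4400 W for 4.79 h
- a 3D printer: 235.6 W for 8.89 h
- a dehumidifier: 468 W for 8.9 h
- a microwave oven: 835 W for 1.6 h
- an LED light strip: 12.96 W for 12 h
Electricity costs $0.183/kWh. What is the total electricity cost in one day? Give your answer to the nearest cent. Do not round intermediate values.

EV charger: 4400 W × 4.79 h = 21,076 Wh = 21.08 kWh
3D printer: 235.6 W × 8.89 h = 2,094 Wh = 2.094 kWh
dehumidifier: 468 W × 8.9 h = 4,165 Wh = 4.165 kWh
microwave oven: 835 W × 1.6 h = 1,336 Wh = 1.336 kWh
LED light strip: 12.96 W × 12 h = 156 Wh = 0.1555 kWh
Total energy = 21.08 + 2.094 + 4.165 + 1.336 + 0.1555 = 28.83 kWh
Cost = 28.83 kWh × $0.183 = $5.28

$5.28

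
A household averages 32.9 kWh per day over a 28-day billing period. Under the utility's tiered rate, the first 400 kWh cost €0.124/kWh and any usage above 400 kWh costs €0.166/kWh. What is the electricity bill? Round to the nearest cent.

€136.12

Usage = 32.9 kWh/day × 28 days = 921.2 kWh
First 400 kWh × €0.124 = €49.60
Remaining 521.2 kWh × €0.166 = €86.52
Total = €136.12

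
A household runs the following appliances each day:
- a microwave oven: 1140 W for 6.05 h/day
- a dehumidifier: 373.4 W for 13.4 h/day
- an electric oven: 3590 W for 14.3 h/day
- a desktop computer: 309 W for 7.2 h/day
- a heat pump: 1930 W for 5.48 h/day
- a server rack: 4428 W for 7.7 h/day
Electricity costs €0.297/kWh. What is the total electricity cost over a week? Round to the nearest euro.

€229

microwave oven: 1140 W × 6.05 h × 7 d = 48,279 Wh = 48.28 kWh
dehumidifier: 373.4 W × 13.4 h × 7 d = 35,025 Wh = 35.02 kWh
electric oven: 3590 W × 14.3 h × 7 d = 359,359 Wh = 359.4 kWh
desktop computer: 309 W × 7.2 h × 7 d = 15,574 Wh = 15.57 kWh
heat pump: 1930 W × 5.48 h × 7 d = 74,035 Wh = 74.03 kWh
server rack: 4428 W × 7.7 h × 7 d = 238,669 Wh = 238.7 kWh
Total energy = 48.28 + 35.02 + 359.4 + 15.57 + 74.03 + 238.7 = 770.9 kWh
Cost = 770.9 kWh × €0.297 = €228.97 ≈ €229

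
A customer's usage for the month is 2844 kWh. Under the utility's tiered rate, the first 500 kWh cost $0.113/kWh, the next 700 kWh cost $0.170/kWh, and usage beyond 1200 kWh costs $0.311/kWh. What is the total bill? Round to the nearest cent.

First 500 kWh × $0.113 = $56.50
Next 700 kWh × $0.170 = $119.00
Remaining 1644 kWh × $0.311 = $511.28
Total = $686.78

$686.78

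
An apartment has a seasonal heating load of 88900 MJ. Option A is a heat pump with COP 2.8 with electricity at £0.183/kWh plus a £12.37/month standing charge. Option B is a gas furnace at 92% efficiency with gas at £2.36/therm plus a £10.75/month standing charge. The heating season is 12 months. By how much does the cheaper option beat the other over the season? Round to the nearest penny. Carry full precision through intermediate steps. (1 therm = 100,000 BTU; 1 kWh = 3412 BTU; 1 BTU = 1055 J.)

Heat load = 88900 MJ = 88,900,000,000 J / 1055 = 84,265,403 BTU
Gas: input = 84,265,403 / 0.92 = 91,592,829 BTU = 915.9 therm → 915.9 × £2.36 = £2,161.59; + 12 × £10.75 standing = £2,290.59
Heat pump: 84,265,403 BTU / 3412 = 24,700 kWh heat; / 2.8 = 8,820 kWh in → × £0.183 = £1,614.11; + 12 × £12.37 standing = £1,762.55
Difference = |£2,290.59 − £1,762.55| = £528.04

£528.04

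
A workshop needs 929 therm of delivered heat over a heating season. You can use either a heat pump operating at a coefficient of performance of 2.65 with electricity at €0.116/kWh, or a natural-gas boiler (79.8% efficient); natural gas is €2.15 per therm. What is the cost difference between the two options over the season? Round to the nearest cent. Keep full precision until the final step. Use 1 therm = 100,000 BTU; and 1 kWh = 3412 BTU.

Heat load = 929 therm × 100,000 = 92,900,000 BTU
Gas: input = 92,900,000 / 0.798 = 116,416,040 BTU = 1,164 therm → 1,164 × €2.15 = €2,502.94
Heat pump: 92,900,000 BTU / 3412 = 27,230 kWh heat; / 2.65 = 10,270 kWh in → × €0.116 = €1,191.84
Difference = |€2,502.94 − €1,191.84| = €1,311.10

€1311.10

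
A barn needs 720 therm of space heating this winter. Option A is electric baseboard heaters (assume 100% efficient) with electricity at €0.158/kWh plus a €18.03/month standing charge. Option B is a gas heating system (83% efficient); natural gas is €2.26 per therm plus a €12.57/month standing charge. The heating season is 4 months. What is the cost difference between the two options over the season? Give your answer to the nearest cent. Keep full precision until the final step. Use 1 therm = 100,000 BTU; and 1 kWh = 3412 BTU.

Heat load = 720 therm × 100,000 = 72,000,000 BTU
Gas: input = 72,000,000 / 0.83 = 86,746,988 BTU = 867.5 therm → 867.5 × €2.26 = €1,960.48; + 4 × €12.57 standing = €2,010.76
Electric: 72,000,000 BTU / 3412 = 21,100 kWh → × €0.158 = €3,334.11; + 4 × €18.03 standing = €3,406.23
Difference = |€2,010.76 − €3,406.23| = €1,395.47

€1395.47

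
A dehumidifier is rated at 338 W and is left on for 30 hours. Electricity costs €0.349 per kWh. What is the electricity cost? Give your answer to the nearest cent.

€3.54

Energy = 338 W × 30 h = 10,140 Wh = 10.14 kWh
Cost = 10.14 kWh × €0.349/kWh = €3.54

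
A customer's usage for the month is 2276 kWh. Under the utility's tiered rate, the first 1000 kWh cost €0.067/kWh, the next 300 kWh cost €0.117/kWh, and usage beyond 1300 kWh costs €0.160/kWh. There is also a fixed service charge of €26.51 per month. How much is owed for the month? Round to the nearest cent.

€284.77

First 1000 kWh × €0.067 = €67.00
Next 300 kWh × €0.117 = €35.10
Remaining 976 kWh × €0.160 = €156.16
Energy charge = €258.26; + service €26.51 = €284.77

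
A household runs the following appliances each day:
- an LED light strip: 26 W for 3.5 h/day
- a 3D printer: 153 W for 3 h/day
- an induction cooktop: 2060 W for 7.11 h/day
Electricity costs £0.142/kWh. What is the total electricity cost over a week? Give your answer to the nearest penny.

LED light strip: 26 W × 3.5 h × 7 d = 637 Wh = 0.637 kWh
3D printer: 153 W × 3 h × 7 d = 3,213 Wh = 3.213 kWh
induction cooktop: 2060 W × 7.11 h × 7 d = 102,526 Wh = 102.5 kWh
Total energy = 0.637 + 3.213 + 102.5 = 106.4 kWh
Cost = 106.4 kWh × £0.142 = £15.11

£15.11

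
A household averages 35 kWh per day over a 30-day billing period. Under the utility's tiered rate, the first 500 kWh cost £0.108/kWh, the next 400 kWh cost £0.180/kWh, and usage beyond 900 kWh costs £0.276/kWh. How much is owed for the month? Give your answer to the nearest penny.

Usage = 35 kWh/day × 30 days = 1050 kWh
First 500 kWh × £0.108 = £54.00
Next 400 kWh × £0.180 = £72.00
Remaining 150 kWh × £0.276 = £41.40
Total = £167.40

£167.40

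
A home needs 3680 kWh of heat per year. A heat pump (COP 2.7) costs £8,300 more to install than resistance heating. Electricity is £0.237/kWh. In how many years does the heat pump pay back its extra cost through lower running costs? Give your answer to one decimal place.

15.1 years

Resistance: 3680 kWh × £0.237 = £872.16/yr
Heat pump: 3680 / 2.7 = 1363 kWh in → × £0.237 = £323.02/yr
Annual savings = £549.14
Payback = £8,300 / £549.14 = 15.1 years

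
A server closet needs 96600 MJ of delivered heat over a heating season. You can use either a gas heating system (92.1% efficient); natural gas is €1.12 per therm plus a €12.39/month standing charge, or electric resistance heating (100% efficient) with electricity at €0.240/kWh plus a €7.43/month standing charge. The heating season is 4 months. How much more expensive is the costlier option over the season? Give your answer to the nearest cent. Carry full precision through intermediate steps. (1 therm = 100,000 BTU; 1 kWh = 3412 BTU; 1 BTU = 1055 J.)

€5307.29

Heat load = 96600 MJ = 96,600,000,000 J / 1055 = 91,563,981 BTU
Gas: input = 91,563,981 / 0.921 = 99,418,003 BTU = 994.2 therm → 994.2 × €1.12 = €1,113.48; + 4 × €12.39 standing = €1,163.04
Electric: 91,563,981 BTU / 3412 = 26,840 kWh → × €0.240 = €6,440.61; + 4 × €7.43 standing = €6,470.33
Difference = |€1,163.04 − €6,470.33| = €5,307.29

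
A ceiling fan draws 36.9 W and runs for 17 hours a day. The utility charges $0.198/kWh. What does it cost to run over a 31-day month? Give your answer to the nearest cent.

$3.85

Energy = 36.9 W × 17 h/day × 31 days = 19,446 Wh = 19.45 kWh
Cost = 19.45 kWh × $0.198/kWh = $3.85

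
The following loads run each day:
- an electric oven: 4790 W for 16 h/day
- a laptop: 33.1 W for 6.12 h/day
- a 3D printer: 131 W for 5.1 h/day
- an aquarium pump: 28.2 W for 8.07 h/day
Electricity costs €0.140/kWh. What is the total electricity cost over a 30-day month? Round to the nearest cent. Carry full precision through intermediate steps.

€326.50

electric oven: 4790 W × 16 h × 30 d = 2,299,200 Wh = 2,299 kWh
laptop: 33.1 W × 6.12 h × 30 d = 6,077 Wh = 6.077 kWh
3D printer: 131 W × 5.1 h × 30 d = 20,043 Wh = 20.04 kWh
aquarium pump: 28.2 W × 8.07 h × 30 d = 6,827 Wh = 6.827 kWh
Total energy = 2,299 + 6.077 + 20.04 + 6.827 = 2,332 kWh
Cost = 2,332 kWh × €0.140 = €326.50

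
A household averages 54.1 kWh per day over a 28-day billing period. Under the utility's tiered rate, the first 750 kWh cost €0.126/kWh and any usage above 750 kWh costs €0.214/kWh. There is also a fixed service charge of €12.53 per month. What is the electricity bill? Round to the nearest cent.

€270.70

Usage = 54.1 kWh/day × 28 days = 1514.8 kWh
First 750 kWh × €0.126 = €94.50
Remaining 764.8 kWh × €0.214 = €163.67
Energy charge = €258.17; + service €12.53 = €270.70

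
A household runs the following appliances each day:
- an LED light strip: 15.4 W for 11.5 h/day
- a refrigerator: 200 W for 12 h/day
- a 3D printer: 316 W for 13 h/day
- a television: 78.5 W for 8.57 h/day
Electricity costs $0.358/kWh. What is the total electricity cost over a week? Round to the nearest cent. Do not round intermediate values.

$18.44

LED light strip: 15.4 W × 11.5 h × 7 d = 1,240 Wh = 1.24 kWh
refrigerator: 200 W × 12 h × 7 d = 16,800 Wh = 16.8 kWh
3D printer: 316 W × 13 h × 7 d = 28,756 Wh = 28.76 kWh
television: 78.5 W × 8.57 h × 7 d = 4,709 Wh = 4.709 kWh
Total energy = 1.24 + 16.8 + 28.76 + 4.709 = 51.5 kWh
Cost = 51.5 kWh × $0.358 = $18.44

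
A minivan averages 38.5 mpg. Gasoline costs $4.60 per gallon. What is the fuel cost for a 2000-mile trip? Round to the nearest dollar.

Fuel = 2000 mi / 38.5 mpg = 51.95 gal
Cost = 51.95 gal × $4.60/gal = $238.96 ≈ $239

$239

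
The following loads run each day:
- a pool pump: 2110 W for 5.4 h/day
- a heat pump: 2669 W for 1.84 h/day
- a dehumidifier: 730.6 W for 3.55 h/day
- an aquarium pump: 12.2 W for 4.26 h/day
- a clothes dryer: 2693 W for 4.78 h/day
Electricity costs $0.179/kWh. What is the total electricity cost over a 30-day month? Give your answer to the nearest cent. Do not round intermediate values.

$170.89

pool pump: 2110 W × 5.4 h × 30 d = 341,820 Wh = 341.8 kWh
heat pump: 2669 W × 1.84 h × 30 d = 147,329 Wh = 147.3 kWh
dehumidifier: 730.6 W × 3.55 h × 30 d = 77,809 Wh = 77.81 kWh
aquarium pump: 12.2 W × 4.26 h × 30 d = 1,559 Wh = 1.559 kWh
clothes dryer: 2693 W × 4.78 h × 30 d = 386,176 Wh = 386.2 kWh
Total energy = 341.8 + 147.3 + 77.81 + 1.559 + 386.2 = 954.7 kWh
Cost = 954.7 kWh × $0.179 = $170.89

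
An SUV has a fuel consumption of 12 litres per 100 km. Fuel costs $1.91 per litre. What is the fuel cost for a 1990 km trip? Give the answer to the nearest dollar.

Fuel = 12 L/100 km × 1990 km / 100 = 238.8 L
Cost = 238.8 L × $1.91/L = $456.11 ≈ $456

$456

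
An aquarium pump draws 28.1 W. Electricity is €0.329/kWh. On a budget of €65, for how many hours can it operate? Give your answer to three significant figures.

Energy budget = €65 / €0.329 per kWh = 197.6 kWh = 197,568 Wh
Runtime = 197,568 Wh / 28.1 W = 7,031 h

7030 h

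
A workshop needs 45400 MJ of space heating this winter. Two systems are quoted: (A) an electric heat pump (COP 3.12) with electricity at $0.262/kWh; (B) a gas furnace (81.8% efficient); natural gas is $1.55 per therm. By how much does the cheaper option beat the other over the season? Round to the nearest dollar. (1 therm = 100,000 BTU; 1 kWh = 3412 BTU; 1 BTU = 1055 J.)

$244

Heat load = 45400 MJ = 45,400,000,000 J / 1055 = 43,033,175 BTU
Gas: input = 43,033,175 / 0.818 = 52,607,794 BTU = 526.1 therm → 526.1 × $1.55 = $815.42
Heat pump: 43,033,175 BTU / 3412 = 12,610 kWh heat; / 3.12 = 4,042 kWh in → × $0.262 = $1,059.11
Difference = |$815.42 − $1,059.11| = $243.69 ≈ $244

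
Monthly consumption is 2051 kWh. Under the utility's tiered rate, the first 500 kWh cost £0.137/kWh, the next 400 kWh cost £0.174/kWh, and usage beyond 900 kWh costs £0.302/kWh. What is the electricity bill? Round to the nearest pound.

£486

First 500 kWh × £0.137 = £68.50
Next 400 kWh × £0.174 = £69.60
Remaining 1151 kWh × £0.302 = £347.60
Total = £485.70 ≈ £486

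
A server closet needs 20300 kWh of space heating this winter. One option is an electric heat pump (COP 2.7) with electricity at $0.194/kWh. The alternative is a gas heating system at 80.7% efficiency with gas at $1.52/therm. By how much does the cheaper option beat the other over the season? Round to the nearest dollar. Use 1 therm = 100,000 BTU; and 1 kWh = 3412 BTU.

$154

Heat load = 20300 kWh × 3412 = 69,263,600 BTU
Gas: input = 69,263,600 / 0.807 = 85,828,501 BTU = 858.3 therm → 858.3 × $1.52 = $1,304.59
Heat pump: 69,263,600 BTU / 3412 = 20,300 kWh heat; / 2.7 = 7,519 kWh in → × $0.194 = $1,458.59
Difference = |$1,304.59 − $1,458.59| = $154.00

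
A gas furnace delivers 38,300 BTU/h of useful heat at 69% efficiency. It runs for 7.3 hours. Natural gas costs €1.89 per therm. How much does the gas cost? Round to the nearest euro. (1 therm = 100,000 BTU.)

€8

Heat delivered = 38,300 BTU/h × 7.3 h = 279,590 BTU
Gas input = 279,590 / 0.69 = 405,203 BTU
= 405,203 / 100,000 = 4.052 therm
Cost = 4.052 × €1.89/therm = €7.66 ≈ €8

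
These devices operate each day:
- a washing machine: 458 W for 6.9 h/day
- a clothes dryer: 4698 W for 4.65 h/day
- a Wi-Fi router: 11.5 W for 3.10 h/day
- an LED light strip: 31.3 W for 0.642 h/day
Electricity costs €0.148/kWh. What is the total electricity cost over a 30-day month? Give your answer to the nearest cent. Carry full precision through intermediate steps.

washing machine: 458 W × 6.9 h × 30 d = 94,806 Wh = 94.81 kWh
clothes dryer: 4698 W × 4.65 h × 30 d = 655,371 Wh = 655.4 kWh
Wi-Fi router: 11.5 W × 3.10 h × 30 d = 1,070 Wh = 1.069 kWh
LED light strip: 31.3 W × 0.642 h × 30 d = 603 Wh = 0.6028 kWh
Total energy = 94.81 + 655.4 + 1.069 + 0.6028 = 751.8 kWh
Cost = 751.8 kWh × €0.148 = €111.27

€111.27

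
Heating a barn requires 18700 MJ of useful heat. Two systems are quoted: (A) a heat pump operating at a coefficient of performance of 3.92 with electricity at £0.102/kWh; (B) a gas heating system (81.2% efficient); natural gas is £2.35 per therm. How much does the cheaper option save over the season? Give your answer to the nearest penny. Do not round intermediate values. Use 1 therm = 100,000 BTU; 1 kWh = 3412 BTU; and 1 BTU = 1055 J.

£377.81

Heat load = 18700 MJ = 18,700,000,000 J / 1055 = 17,725,118 BTU
Gas: input = 17,725,118 / 0.812 = 21,828,964 BTU = 218.3 therm → 218.3 × £2.35 = £512.98
Heat pump: 17,725,118 BTU / 3412 = 5,195 kWh heat; / 3.92 = 1,325 kWh in → × £0.102 = £135.17
Difference = |£512.98 − £135.17| = £377.81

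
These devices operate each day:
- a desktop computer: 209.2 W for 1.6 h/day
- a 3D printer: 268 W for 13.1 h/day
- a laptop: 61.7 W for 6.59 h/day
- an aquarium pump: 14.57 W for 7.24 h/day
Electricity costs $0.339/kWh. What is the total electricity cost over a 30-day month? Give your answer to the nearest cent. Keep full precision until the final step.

$44.32

desktop computer: 209.2 W × 1.6 h × 30 d = 10,042 Wh = 10.04 kWh
3D printer: 268 W × 13.1 h × 30 d = 105,324 Wh = 105.3 kWh
laptop: 61.7 W × 6.59 h × 30 d = 12,198 Wh = 12.2 kWh
aquarium pump: 14.57 W × 7.24 h × 30 d = 3,165 Wh = 3.165 kWh
Total energy = 10.04 + 105.3 + 12.2 + 3.165 = 130.7 kWh
Cost = 130.7 kWh × $0.339 = $44.32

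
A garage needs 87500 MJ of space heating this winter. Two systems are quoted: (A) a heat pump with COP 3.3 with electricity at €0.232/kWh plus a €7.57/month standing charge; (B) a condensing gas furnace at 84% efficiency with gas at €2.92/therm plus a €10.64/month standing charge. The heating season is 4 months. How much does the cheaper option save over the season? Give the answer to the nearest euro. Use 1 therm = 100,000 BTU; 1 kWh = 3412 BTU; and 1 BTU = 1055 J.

Heat load = 87500 MJ = 87,500,000,000 J / 1055 = 82,938,389 BTU
Gas: input = 82,938,389 / 0.84 = 98,736,177 BTU = 987.4 therm → 987.4 × €2.92 = €2,883.10; + 4 × €10.64 standing = €2,925.66
Heat pump: 82,938,389 BTU / 3412 = 24,310 kWh heat; / 3.3 = 7,366 kWh in → × €0.232 = €1,708.92; + 4 × €7.57 standing = €1,739.20
Difference = |€2,925.66 − €1,739.20| = €1,186.46 ≈ €1186

€1186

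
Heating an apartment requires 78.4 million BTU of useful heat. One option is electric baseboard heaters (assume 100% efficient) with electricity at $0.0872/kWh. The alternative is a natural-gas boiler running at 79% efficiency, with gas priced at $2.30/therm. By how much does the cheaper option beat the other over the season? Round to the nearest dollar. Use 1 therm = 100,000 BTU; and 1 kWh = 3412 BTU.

$279

Heat load = 78.4 × 10⁶ BTU = 78,400,000 BTU
Gas: input = 78,400,000 / 0.79 = 99,240,506 BTU = 992.4 therm → 992.4 × $2.30 = $2,282.53
Electric: 78,400,000 BTU / 3412 = 22,980 kWh → × $0.0872 = $2,003.66
Difference = |$2,282.53 − $2,003.66| = $278.87 ≈ $279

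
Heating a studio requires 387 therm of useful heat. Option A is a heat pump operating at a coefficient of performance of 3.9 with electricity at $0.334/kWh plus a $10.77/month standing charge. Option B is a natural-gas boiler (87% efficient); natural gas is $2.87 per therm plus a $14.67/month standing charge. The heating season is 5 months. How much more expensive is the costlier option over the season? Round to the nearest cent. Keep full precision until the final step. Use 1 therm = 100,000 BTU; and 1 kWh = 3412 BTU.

$324.79

Heat load = 387 therm × 100,000 = 38,700,000 BTU
Gas: input = 38,700,000 / 0.87 = 44,482,759 BTU = 444.8 therm → 444.8 × $2.87 = $1,276.66; + 5 × $14.67 standing = $1,350.01
Heat pump: 38,700,000 BTU / 3412 = 11,340 kWh heat; / 3.9 = 2,908 kWh in → × $0.334 = $971.37; + 5 × $10.77 standing = $1,025.22
Difference = |$1,350.01 − $1,025.22| = $324.79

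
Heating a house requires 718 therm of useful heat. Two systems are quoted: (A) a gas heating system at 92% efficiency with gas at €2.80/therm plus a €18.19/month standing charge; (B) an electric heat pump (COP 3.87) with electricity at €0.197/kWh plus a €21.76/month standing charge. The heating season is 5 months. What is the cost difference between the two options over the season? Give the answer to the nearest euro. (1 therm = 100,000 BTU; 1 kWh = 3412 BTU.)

€1096

Heat load = 718 therm × 100,000 = 71,800,000 BTU
Gas: input = 71,800,000 / 0.92 = 78,043,478 BTU = 780.4 therm → 780.4 × €2.80 = €2,185.22; + 5 × €18.19 standing = €2,276.17
Heat pump: 71,800,000 BTU / 3412 = 21,040 kWh heat; / 3.87 = 5,438 kWh in → × €0.197 = €1,071.20; + 5 × €21.76 standing = €1,180.00
Difference = |€2,276.17 − €1,180.00| = €1,096.17 ≈ €1096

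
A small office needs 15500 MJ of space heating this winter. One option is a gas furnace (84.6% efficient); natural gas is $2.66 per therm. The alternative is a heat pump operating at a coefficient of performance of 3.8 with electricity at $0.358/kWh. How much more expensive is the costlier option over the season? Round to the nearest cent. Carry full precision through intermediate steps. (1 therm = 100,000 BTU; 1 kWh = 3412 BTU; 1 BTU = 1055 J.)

Heat load = 15500 MJ = 15,500,000,000 J / 1055 = 14,691,943 BTU
Gas: input = 14,691,943 / 0.846 = 17,366,363 BTU = 173.7 therm → 173.7 × $2.66 = $461.95
Heat pump: 14,691,943 BTU / 3412 = 4,306 kWh heat; / 3.8 = 1,133 kWh in → × $0.358 = $405.67
Difference = |$461.95 − $405.67| = $56.28

$56.28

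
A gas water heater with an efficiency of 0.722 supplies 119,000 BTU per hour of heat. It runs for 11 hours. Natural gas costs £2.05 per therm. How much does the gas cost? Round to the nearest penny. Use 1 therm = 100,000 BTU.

Heat delivered = 119,000 BTU/h × 11 h = 1,309,000 BTU
Gas input = 1,309,000 / 0.722 = 1,813,019 BTU
= 1,813,019 / 100,000 = 18.13 therm
Cost = 18.13 × £2.05/therm = £37.17

£37.17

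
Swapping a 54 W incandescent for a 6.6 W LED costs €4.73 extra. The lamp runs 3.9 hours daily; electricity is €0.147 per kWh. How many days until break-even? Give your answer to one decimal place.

Power saved = 54 − 6.6 = 47.4 W
Daily energy saved = 47.4 W × 3.9 h = 184.9 Wh = 0.18486 kWh
Daily savings = 0.18486 × €0.147 = €0.0272
Payback = €4.73 / €0.0272 per day = 174.1 days

174.1 days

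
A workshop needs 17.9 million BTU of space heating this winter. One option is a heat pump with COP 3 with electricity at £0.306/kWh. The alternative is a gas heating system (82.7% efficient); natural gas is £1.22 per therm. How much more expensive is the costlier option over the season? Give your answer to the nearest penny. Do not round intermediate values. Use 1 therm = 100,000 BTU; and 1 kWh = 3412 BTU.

£271.05

Heat load = 17.9 × 10⁶ BTU = 17,900,000 BTU
Gas: input = 17,900,000 / 0.827 = 21,644,498 BTU = 216.4 therm → 216.4 × £1.22 = £264.06
Heat pump: 17,900,000 BTU / 3412 = 5,246 kWh heat; / 3 = 1,749 kWh in → × £0.306 = £535.11
Difference = |£264.06 − £535.11| = £271.05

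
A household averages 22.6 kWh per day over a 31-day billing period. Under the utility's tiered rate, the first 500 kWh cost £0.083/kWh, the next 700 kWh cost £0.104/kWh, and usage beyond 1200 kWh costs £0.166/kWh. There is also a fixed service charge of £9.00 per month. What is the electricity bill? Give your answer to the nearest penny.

Usage = 22.6 kWh/day × 31 days = 700.6 kWh
First 500 kWh × £0.083 = £41.50
Next 200.6 kWh × £0.104 = £20.86
Remaining tier: 0 kWh (not reached)
Energy charge = £62.36; + service £9.00 = £71.36

£71.36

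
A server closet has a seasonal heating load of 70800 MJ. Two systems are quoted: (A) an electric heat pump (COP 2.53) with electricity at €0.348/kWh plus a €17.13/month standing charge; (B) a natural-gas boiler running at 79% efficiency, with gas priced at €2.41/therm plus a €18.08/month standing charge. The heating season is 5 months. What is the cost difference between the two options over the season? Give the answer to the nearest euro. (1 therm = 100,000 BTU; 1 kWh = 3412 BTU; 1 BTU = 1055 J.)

€653

Heat load = 70800 MJ = 70,800,000,000 J / 1055 = 67,109,005 BTU
Gas: input = 67,109,005 / 0.79 = 84,948,107 BTU = 849.5 therm → 849.5 × €2.41 = €2,047.25; + 5 × €18.08 standing = €2,137.65
Heat pump: 67,109,005 BTU / 3412 = 19,670 kWh heat; / 2.53 = 7,774 kWh in → × €0.348 = €2,705.39; + 5 × €17.13 standing = €2,791.04
Difference = |€2,137.65 − €2,791.04| = €653.39 ≈ €653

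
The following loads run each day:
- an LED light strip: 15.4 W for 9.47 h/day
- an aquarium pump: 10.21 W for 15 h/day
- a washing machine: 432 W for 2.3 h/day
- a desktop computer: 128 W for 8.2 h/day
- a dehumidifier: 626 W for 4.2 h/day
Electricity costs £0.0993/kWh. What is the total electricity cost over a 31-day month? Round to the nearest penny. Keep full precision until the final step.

£15.30

LED light strip: 15.4 W × 9.47 h × 31 d = 4,521 Wh = 4.521 kWh
aquarium pump: 10.21 W × 15 h × 31 d = 4,748 Wh = 4.748 kWh
washing machine: 432 W × 2.3 h × 31 d = 30,802 Wh = 30.8 kWh
desktop computer: 128 W × 8.2 h × 31 d = 32,538 Wh = 32.54 kWh
dehumidifier: 626 W × 4.2 h × 31 d = 81,505 Wh = 81.51 kWh
Total energy = 4.521 + 4.748 + 30.8 + 32.54 + 81.51 = 154.1 kWh
Cost = 154.1 kWh × £0.0993 = £15.30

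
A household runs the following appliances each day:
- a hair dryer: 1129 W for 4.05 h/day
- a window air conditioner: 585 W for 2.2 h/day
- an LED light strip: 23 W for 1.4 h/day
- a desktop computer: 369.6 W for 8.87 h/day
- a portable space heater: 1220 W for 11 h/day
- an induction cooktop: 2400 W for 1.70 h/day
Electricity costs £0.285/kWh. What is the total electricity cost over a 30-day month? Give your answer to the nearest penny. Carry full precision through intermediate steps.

£228.03

hair dryer: 1129 W × 4.05 h × 30 d = 137,174 Wh = 137.2 kWh
window air conditioner: 585 W × 2.2 h × 30 d = 38,610 Wh = 38.61 kWh
LED light strip: 23 W × 1.4 h × 30 d = 966 Wh = 0.966 kWh
desktop computer: 369.6 W × 8.87 h × 30 d = 98,351 Wh = 98.35 kWh
portable space heater: 1220 W × 11 h × 30 d = 402,600 Wh = 402.6 kWh
induction cooktop: 2400 W × 1.70 h × 30 d = 122,400 Wh = 122.4 kWh
Total energy = 137.2 + 38.61 + 0.966 + 98.35 + 402.6 + 122.4 = 800.1 kWh
Cost = 800.1 kWh × £0.285 = £228.03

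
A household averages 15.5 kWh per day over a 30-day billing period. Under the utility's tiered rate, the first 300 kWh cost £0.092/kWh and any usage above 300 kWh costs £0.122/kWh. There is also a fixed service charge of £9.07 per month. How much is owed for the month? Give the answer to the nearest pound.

£57

Usage = 15.5 kWh/day × 30 days = 465 kWh
First 300 kWh × £0.092 = £27.60
Remaining 165 kWh × £0.122 = £20.13
Energy charge = £47.73; + service £9.07 = £56.80 ≈ £57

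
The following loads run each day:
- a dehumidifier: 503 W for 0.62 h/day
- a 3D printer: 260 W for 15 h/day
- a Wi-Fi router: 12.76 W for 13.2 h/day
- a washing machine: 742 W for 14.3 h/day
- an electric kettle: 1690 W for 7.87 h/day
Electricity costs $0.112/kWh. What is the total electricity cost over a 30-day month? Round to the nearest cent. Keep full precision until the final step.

$95.06

dehumidifier: 503 W × 0.62 h × 30 d = 9,356 Wh = 9.356 kWh
3D printer: 260 W × 15 h × 30 d = 117,000 Wh = 117 kWh
Wi-Fi router: 12.76 W × 13.2 h × 30 d = 5,053 Wh = 5.053 kWh
washing machine: 742 W × 14.3 h × 30 d = 318,318 Wh = 318.3 kWh
electric kettle: 1690 W × 7.87 h × 30 d = 399,009 Wh = 399 kWh
Total energy = 9.356 + 117 + 5.053 + 318.3 + 399 = 848.7 kWh
Cost = 848.7 kWh × $0.112 = $95.06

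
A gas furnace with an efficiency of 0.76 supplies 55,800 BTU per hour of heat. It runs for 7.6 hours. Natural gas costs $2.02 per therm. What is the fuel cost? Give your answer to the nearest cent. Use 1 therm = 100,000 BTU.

$11.27

Heat delivered = 55,800 BTU/h × 7.6 h = 424,080 BTU
Gas input = 424,080 / 0.76 = 558,000 BTU
= 558,000 / 100,000 = 5.58 therm
Cost = 5.58 × $2.02/therm = $11.27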